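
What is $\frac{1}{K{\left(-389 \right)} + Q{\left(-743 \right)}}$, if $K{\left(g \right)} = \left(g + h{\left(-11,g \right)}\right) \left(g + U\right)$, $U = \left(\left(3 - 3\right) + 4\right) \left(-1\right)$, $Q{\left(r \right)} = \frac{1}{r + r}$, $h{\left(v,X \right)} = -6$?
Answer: $\frac{1486}{230679209} \approx 6.4418 \cdot 10^{-6}$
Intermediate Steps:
$Q{\left(r \right)} = \frac{1}{2 r}$
$U = -4$ ($U = \left(\left(3 - 3\right) + 4\right) \left(-1\right) = \left(0 + 4\right) \left(-1\right) = 4 \left(-1\right) = -4$)
$K{\left(g \right)} = \left(-6 + g\right) \left(-4 + g\right)$ ($K{\left(g \right)} = \left(g - 6\right) \left(g - 4\right) = \left(-6 + g\right) \left(-4 + g\right)$)
$\frac{1}{K{\left(-389 \right)} + Q{\left(-743 \right)}} = \frac{1}{\left(24 + \left(-389\right)^{2} - -3890\right) + \frac{1}{2 \left(-743\right)}} = \frac{1}{\left(24 + 151321 + 3890\right) + \frac{1}{2} \left(- \frac{1}{743}\right)} = \frac{1}{155235 - \frac{1}{1486}} = \frac{1}{\frac{230679209}{1486}} = \frac{1486}{230679209}$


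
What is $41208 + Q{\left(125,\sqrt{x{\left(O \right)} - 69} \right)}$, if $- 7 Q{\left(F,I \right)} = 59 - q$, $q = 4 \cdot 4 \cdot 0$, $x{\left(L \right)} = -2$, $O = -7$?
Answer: $\frac{288397}{7} \approx 41200.0$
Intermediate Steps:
$q = 0$ ($q = 16 \cdot 0 = 0$)
$Q{\left(F,I \right)} = - \frac{59}{7}$ ($Q{\left(F,I \right)} = - \frac{59 - 0}{7} = - \frac{59 + 0}{7} = \left(- \frac{1}{7}\right) 59 = - \frac{59}{7}$)
$41208 + Q{\left(125,\sqrt{x{\left(O \right)} - 69} \right)} = 41208 - \frac{59}{7} = \frac{288397}{7}$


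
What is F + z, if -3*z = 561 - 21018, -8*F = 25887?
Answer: 28665/8 ≈ 3583.1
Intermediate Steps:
F = -25887/8 (F = -⅛*25887 = -25887/8 ≈ -3235.9)
z = 6819 (z = -(561 - 21018)/3 = -⅓*(-20457) = 6819)
F + z = -25887/8 + 6819 = 28665/8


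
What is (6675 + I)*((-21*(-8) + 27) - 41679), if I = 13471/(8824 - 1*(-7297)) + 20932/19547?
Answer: -87282667276040856/315117187 ≈ -2.7698e+8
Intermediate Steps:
I = 600762409/315117187 (I = 13471/(8824 + 7297) + 20932*(1/19547) = 13471/16121 + 20932/19547 = 600762409/315117187 ≈ 1.9065)
(6675 + I)*((-21*(-8) + 27) - 41679) = (6675 + 600762409/315117187)*((-21*(-8) + 27) - 41679) = 2104007985634*((168 + 27) - 41679)/315117187 = 2104007985634*(195 - 41679)/315117187 = (2104007985634/315117187)*(-41484) = -87282667276040856/315117187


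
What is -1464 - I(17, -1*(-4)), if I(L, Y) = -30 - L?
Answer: -1417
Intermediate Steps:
-1464 - I(17, -1*(-4)) = -1464 - (-30 - 1*17) = -1464 - (-30 - 17) = -1464 - 1*(-47) = -1464 + 47 = -1417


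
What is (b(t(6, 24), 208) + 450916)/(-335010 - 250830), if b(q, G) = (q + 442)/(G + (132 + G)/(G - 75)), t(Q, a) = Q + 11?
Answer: -12627512711/16405863360 ≈ -0.76970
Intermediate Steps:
t(Q, a) = 11 + Q
b(q, G) = (442 + q)/(G + (132 + G)/(-75 + G))
(b(t(6, 24), 208) + 450916)/(-335010 - 250830) = ((-33150 - 75*(11 + 6) + 442*208 + 208*(11 + 6))/(132 + 208² - 74*208) + 450916)/(-335010 - 250830) = ((-33150 - 75*17 + 91936 + 208*17)/(132 + 43264 - 15392) + 450916)/(-585840) = ((-33150 - 1275 + 91936 + 3536)/28004 + 450916)*(-1/585840) = ((1/28004)*61047 + 450916)*(-1/585840) = (61047/28004 + 450916)*(-1/585840) = (12627512711/28004)*(-1/585840) = -12627512711/16405863360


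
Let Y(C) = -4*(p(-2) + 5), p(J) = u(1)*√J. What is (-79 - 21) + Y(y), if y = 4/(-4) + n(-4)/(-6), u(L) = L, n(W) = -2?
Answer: -120 - 4*I*√2 ≈ -120.0 - 5.6569*I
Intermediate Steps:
y = -⅔ (y = 4/(-4) - 2/(-6) = 4*(-¼) - 2*(-⅙) = -1 + ⅓ = -⅔ ≈ -0.66667)
p(J) = √J (p(J) = 1*√J = √J)
Y(C) = -20 - 4*I*√2 (Y(C) = -4*(√(-2) + 5) = -4*(I*√2 + 5) = -4*(5 + I*√2) = -20 - 4*I*√2)
(-79 - 21) + Y(y) = (-79 - 21) + (-20 - 4*I*√2) = -100 + (-20 - 4*I*√2) = -120 - 4*I*√2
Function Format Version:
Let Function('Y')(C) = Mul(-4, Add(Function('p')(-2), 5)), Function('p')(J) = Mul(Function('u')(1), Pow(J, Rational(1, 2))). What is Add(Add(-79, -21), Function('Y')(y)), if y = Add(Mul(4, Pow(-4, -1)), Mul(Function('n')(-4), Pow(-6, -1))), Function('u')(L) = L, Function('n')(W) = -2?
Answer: Add(-120, Mul(-4, I, Pow(2, Rational(1, 2)))) ≈ Add(-120.00, Mul(-5.6569, I))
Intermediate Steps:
y = Rational(-2, 3) (y = Add(Mul(4, Pow(-4, -1)), Mul(-2, Pow(-6, -1))) = Add(Mul(4, Rational(-1, 4)), Mul(-2, Rational(-1, 6))) = Add(-1, Rational(1, 3)) = Rational(-2, 3) ≈ -0.66667)
Function('p')(J) = Pow(J, Rational(1, 2)) (Function('p')(J) = Mul(1, Pow(J, Rational(1, 2))) = Pow(J, Rational(1, 2)))
Function('Y')(C) = Add(-20, Mul(-4, I, Pow(2, Rational(1, 2)))) (Function('Y')(C) = Mul(-4, Add(Pow(-2, Rational(1, 2)), 5)) = Mul(-4, Add(Mul(I, Pow(2, Rational(1, 2))), 5)) = Mul(-4, Add(5, Mul(I, Pow(2, Rational(1, 2))))) = Add(-20, Mul(-4, I, Pow(2, Rational(1, 2)))))
Add(Add(-79, -21), Function('Y')(y)) = Add(Add(-79, -21), Add(-20, Mul(-4, I, Pow(2, Rational(1, 2))))) = Add(-100, Add(-20, Mul(-4, I, Pow(2, Rational(1, 2))))) = Add(-120, Mul(-4, I, Pow(2, Rational(1, 2))))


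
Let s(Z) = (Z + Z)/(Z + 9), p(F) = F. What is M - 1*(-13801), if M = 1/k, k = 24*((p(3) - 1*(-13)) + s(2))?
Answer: 59620331/4320 ≈ 13801.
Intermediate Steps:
s(Z) = 2*Z/(9 + Z) (s(Z) = (2*Z)/(9 + Z) = 2*Z/(9 + Z))
k = 4320/11 (k = 24*((3 - 1*(-13)) + 2*2/(9 + 2)) = 24*((3 + 13) + 2*2/11) = 24*(16 + 2*2*(1/11)) = 24*(16 + 4/11) = 24*(180/11) = 4320/11 ≈ 392.73)
M = 11/4320 (M = 1/(4320/11) = 11/4320 ≈ 0.0025463)
M - 1*(-13801) = 11/4320 - 1*(-13801) = 11/4320 + 13801 = 59620331/4320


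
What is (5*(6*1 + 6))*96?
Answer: 5760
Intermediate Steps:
(5*(6*1 + 6))*96 = (5*(6 + 6))*96 = (5*12)*96 = 60*96 = 5760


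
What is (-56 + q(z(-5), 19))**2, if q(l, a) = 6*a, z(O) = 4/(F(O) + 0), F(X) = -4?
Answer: 3364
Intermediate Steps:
z(O) = -1 (z(O) = 4/(-4 + 0) = 4/(-4) = 4*(-1/4) = -1)
(-56 + q(z(-5), 19))**2 = (-56 + 6*19)**2 = (-56 + 114)**2 = 58**2 = 3364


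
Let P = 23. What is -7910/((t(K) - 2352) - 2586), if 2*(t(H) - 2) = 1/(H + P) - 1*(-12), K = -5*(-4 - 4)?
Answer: 996660/621179 ≈ 1.6045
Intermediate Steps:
K = 40 (K = -5*(-8) = 40)
t(H) = 8 + 1/(2*(23 + H)) (t(H) = 2 + (1/(H + 23) - 1*(-12))/2 = 2 + (1/(23 + H) + 12)/2 = 2 + (12 + 1/(23 + H))/2 = 2 + (6 + 1/(2*(23 + H))) = 8 + 1/(2*(23 + H)))
-7910/((t(K) - 2352) - 2586) = -7910/(((369 + 16*40)/(2*(23 + 40)) - 2352) - 2586) = -7910/(((½)*(369 + 640)/63 - 2352) - 2586) = -7910/(((½)*(1/63)*1009 - 2352) - 2586) = -7910/((1009/126 - 2352) - 2586) = -7910/(-295343/126 - 2586) = -7910/(-621179/126) = -7910*(-126/621179) = 996660/621179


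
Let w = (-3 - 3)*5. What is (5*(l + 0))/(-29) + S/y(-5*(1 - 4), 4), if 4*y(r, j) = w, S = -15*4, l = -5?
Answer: 257/29 ≈ 8.8621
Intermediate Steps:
w = -30 (w = -6*5 = -30)
S = -60
y(r, j) = -15/2 (y(r, j) = (¼)*(-30) = -15/2)
(5*(l + 0))/(-29) + S/y(-5*(1 - 4), 4) = (5*(-5 + 0))/(-29) - 60/(-15/2) = (5*(-5))*(-1/29) - 60*(-2/15) = -25*(-1/29) + 8 = 25/29 + 8 = 257/29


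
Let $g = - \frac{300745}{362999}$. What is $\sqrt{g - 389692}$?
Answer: $\frac{i \sqrt{51349151402131947}}{362999} \approx 624.25 i$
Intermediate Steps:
$g = - \frac{300745}{362999}$ ($g = \left(-300745\right) \frac{1}{362999} = - \frac{300745}{362999} \approx -0.8285$)
$\sqrt{g - 389692} = \sqrt{- \frac{300745}{362999} - 389692} = \sqrt{- \frac{141458107053}{362999}} = \frac{i \sqrt{51349151402131947}}{362999}$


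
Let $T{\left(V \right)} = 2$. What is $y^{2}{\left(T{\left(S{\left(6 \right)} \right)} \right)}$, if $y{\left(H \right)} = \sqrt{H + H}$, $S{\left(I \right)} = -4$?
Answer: $4$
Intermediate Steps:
$y{\left(H \right)} = \sqrt{2} \sqrt{H}$ ($y{\left(H \right)} = \sqrt{2 H} = \sqrt{2} \sqrt{H}$)
$y^{2}{\left(T{\left(S{\left(6 \right)} \right)} \right)} = \left(\sqrt{2} \sqrt{2}\right)^{2} = 2^{2} = 4$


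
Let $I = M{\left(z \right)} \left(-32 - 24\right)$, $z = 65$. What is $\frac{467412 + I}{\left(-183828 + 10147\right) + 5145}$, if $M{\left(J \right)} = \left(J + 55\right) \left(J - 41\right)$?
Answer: $- \frac{76533}{42134} \approx -1.8164$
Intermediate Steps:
$M{\left(J \right)} = \left(-41 + J\right) \left(55 + J\right)$ ($M{\left(J \right)} = \left(55 + J\right) \left(-41 + J\right) = \left(-41 + J\right) \left(55 + J\right)$)
$I = -161280$ ($I = \left(-2255 + 65^{2} + 14 \cdot 65\right) \left(-32 - 24\right) = \left(-2255 + 4225 + 910\right) \left(-32 - 24\right) = 2880 \left(-56\right) = -161280$)
$\frac{467412 + I}{\left(-183828 + 10147\right) + 5145} = \frac{467412 - 161280}{\left(-183828 + 10147\right) + 5145} = \frac{306132}{-173681 + 5145} = \frac{306132}{-168536} = 306132 \left(- \frac{1}{168536}\right) = - \frac{76533}{42134}$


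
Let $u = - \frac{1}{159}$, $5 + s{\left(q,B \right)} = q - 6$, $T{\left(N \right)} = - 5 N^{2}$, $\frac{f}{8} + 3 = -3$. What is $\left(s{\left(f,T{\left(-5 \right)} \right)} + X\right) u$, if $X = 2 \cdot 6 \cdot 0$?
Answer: $\frac{59}{159} \approx 0.37107$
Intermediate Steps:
$f = -48$ ($f = -24 + 8 \left(-3\right) = -24 - 24 = -48$)
$s{\left(q,B \right)} = -11 + q$ ($s{\left(q,B \right)} = -5 + \left(q - 6\right) = -5 + \left(-6 + q\right) = -11 + q$)
$X = 0$ ($X = 12 \cdot 0 = 0$)
$u = - \frac{1}{159}$ ($u = \left(-1\right) \frac{1}{159} = - \frac{1}{159} \approx -0.0062893$)
$\left(s{\left(f,T{\left(-5 \right)} \right)} + X\right) u = \left(\left(-11 - 48\right) + 0\right) \left(- \frac{1}{159}\right) = \left(-59 + 0\right) \left(- \frac{1}{159}\right) = \left(-59\right) \left(- \frac{1}{159}\right) = \frac{59}{159}$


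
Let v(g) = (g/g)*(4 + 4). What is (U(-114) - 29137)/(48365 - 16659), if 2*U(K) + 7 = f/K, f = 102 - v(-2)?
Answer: -830516/903621 ≈ -0.91910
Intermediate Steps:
v(g) = 8 (v(g) = 1*8 = 8)
f = 94 (f = 102 - 1*8 = 102 - 8 = 94)
U(K) = -7/2 + 47/K (U(K) = -7/2 + (94/K)/2 = -7/2 + 47/K)
(U(-114) - 29137)/(48365 - 16659) = ((-7/2 + 47/(-114)) - 29137)/(48365 - 16659) = ((-7/2 + 47*(-1/114)) - 29137)/31706 = ((-7/2 - 47/114) - 29137)*(1/31706) = (-223/57 - 29137)*(1/31706) = -1661032/57*1/31706 = -830516/903621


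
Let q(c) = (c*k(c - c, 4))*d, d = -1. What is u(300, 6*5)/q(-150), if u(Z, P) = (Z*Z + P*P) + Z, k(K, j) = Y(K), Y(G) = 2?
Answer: 304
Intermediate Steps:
k(K, j) = 2
u(Z, P) = Z + P² + Z² (u(Z, P) = (Z² + P²) + Z = (P² + Z²) + Z = Z + P² + Z²)
q(c) = -2*c (q(c) = (c*2)*(-1) = (2*c)*(-1) = -2*c)
u(300, 6*5)/q(-150) = (300 + (6*5)² + 300²)/((-2*(-150))) = (300 + 30² + 90000)/300 = (300 + 900 + 90000)*(1/300) = 91200*(1/300) = 304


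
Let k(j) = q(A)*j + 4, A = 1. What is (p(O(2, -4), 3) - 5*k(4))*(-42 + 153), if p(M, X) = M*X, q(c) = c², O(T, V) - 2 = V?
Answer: -5106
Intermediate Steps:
O(T, V) = 2 + V
k(j) = 4 + j (k(j) = 1²*j + 4 = 1*j + 4 = j + 4 = 4 + j)
(p(O(2, -4), 3) - 5*k(4))*(-42 + 153) = ((2 - 4)*3 - 5*(4 + 4))*(-42 + 153) = (-2*3 - 5*8)*111 = (-6 - 40)*111 = -46*111 = -5106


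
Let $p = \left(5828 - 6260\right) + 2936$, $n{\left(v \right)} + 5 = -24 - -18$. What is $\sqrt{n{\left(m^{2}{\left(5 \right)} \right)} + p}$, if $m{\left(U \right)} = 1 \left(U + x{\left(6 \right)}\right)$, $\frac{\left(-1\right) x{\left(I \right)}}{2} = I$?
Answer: $3 \sqrt{277} \approx 49.93$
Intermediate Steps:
$x{\left(I \right)} = - 2 I$
$m{\left(U \right)} = -12 + U$ ($m{\left(U \right)} = 1 \left(U - 12\right) = 1 \left(-12 + U\right) = -12 + U$)
$n{\left(v \right)} = -11$ ($n{\left(v \right)} = -5 - 6 = -11$)
$p = 2504$ ($p = -432 + 2936 = 2504$)
$\sqrt{n{\left(m^{2}{\left(5 \right)} \right)} + p} = \sqrt{-11 + 2504} = \sqrt{2493} = 3 \sqrt{277}$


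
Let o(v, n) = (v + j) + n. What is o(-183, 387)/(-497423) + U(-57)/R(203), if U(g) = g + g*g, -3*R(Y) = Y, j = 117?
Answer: -680483973/14425267 ≈ -47.173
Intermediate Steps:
R(Y) = -Y/3
U(g) = g + g²
o(v, n) = 117 + n + v (o(v, n) = (v + 117) + n = (117 + v) + n = 117 + n + v)
o(-183, 387)/(-497423) + U(-57)/R(203) = (117 + 387 - 183)/(-497423) + (-57*(1 - 57))/((-⅓*203)) = 321*(-1/497423) + (-57*(-56))/(-203/3) = -321/497423 + 3192*(-3/203) = -321/497423 - 1368/29 = -680483973/14425267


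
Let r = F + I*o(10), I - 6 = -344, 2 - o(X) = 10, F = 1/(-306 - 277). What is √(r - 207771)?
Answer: I*√69700018146/583 ≈ 452.84*I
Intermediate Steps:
F = -1/583 (F = 1/(-583) = -1/583 ≈ -0.0017153)
o(X) = -8 (o(X) = 2 - 1*10 = 2 - 10 = -8)
I = -338 (I = 6 - 344 = -338)
r = 1576431/583 (r = -1/583 - 338*(-8) = -1/583 + 2704 = 1576431/583 ≈ 2704.0)
√(r - 207771) = √(1576431/583 - 207771) = √(-119554062/583) = I*√69700018146/583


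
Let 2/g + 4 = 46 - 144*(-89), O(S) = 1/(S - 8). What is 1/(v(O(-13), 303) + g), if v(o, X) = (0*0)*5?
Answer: 6429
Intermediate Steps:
O(S) = 1/(-8 + S)
v(o, X) = 0 (v(o, X) = 0*5 = 0)
g = 1/6429 (g = 2/(-4 + (46 - 144*(-89))) = 2/(-4 + (46 + 12816)) = 2/(-4 + 12862) = 2/12858 = 2*(1/12858) = 1/6429 ≈ 0.00015555)
1/(v(O(-13), 303) + g) = 1/(0 + 1/6429) = 1/(1/6429) = 6429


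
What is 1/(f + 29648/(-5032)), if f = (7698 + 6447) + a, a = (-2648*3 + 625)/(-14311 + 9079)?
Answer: 193584/2737375907 ≈ 7.0719e-5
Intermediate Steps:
a = 7319/5232 (a = (-7944 + 625)/(-5232) = -7319*(-1/5232) = 7319/5232 ≈ 1.3989)
f = 74013959/5232 (f = (7698 + 6447) + 7319/5232 = 14145 + 7319/5232 = 74013959/5232 ≈ 14146.)
1/(f + 29648/(-5032)) = 1/(74013959/5232 + 29648/(-5032)) = 1/(74013959/5232 + 29648*(-1/5032)) = 1/(74013959/5232 - 218/37) = 1/(2737375907/193584) = 193584/2737375907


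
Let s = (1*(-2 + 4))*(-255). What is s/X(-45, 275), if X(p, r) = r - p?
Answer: -51/32 ≈ -1.5938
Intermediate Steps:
s = -510 (s = (1*2)*(-255) = 2*(-255) = -510)
s/X(-45, 275) = -510/(275 - 1*(-45)) = -510/(275 + 45) = -510/320 = -510*1/320 = -51/32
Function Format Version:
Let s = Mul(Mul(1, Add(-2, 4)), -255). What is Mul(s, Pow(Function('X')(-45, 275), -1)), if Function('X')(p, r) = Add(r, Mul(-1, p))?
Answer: Rational(-51, 32) ≈ -1.5938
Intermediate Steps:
s = -510 (s = Mul(Mul(1, 2), -255) = Mul(2, -255) = -510)
Mul(s, Pow(Function('X')(-45, 275), -1)) = Mul(-510, Pow(Add(275, Mul(-1, -45)), -1)) = Mul(-510, Pow(Add(275, 45), -1)) = Mul(-510, Pow(320, -1)) = Mul(-510, Rational(1, 320)) = Rational(-51, 32)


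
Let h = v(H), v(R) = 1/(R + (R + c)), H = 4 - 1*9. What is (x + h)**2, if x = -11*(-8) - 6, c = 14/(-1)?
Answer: 3869089/576 ≈ 6717.2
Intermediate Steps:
c = -14 (c = 14*(-1) = -14)
H = -5 (H = 4 - 9 = -5)
v(R) = 1/(-14 + 2*R) (v(R) = 1/(R + (R - 14)) = 1/(R + (-14 + R)) = 1/(-14 + 2*R))
h = -1/24 (h = 1/(2*(-7 - 5)) = (1/2)/(-12) = (1/2)*(-1/12) = -1/24 ≈ -0.041667)
x = 82 (x = 88 - 6 = 82)
(x + h)**2 = (82 - 1/24)**2 = (1967/24)**2 = 3869089/576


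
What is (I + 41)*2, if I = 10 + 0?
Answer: 102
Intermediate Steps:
I = 10
(I + 41)*2 = (10 + 41)*2 = 51*2 = 102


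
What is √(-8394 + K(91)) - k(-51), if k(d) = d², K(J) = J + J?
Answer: -2601 + 2*I*√2053 ≈ -2601.0 + 90.62*I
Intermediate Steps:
K(J) = 2*J
√(-8394 + K(91)) - k(-51) = √(-8394 + 2*91) - 1*(-51)² = √(-8394 + 182) - 1*2601 = √(-8212) - 2601 = 2*I*√2053 - 2601 = -2601 + 2*I*√2053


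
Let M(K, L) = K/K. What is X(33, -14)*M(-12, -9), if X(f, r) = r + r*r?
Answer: 182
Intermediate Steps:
M(K, L) = 1
X(f, r) = r + r²
X(33, -14)*M(-12, -9) = -14*(1 - 14)*1 = -14*(-13)*1 = 182*1 = 182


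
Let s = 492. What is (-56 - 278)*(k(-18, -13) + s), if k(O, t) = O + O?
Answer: -152304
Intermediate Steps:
k(O, t) = 2*O
(-56 - 278)*(k(-18, -13) + s) = (-56 - 278)*(2*(-18) + 492) = -334*(-36 + 492) = -334*456 = -152304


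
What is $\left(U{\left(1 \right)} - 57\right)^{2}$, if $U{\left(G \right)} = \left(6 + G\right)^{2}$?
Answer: $64$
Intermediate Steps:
$\left(U{\left(1 \right)} - 57\right)^{2} = \left(\left(6 + 1\right)^{2} - 57\right)^{2} = \left(7^{2} - 57\right)^{2} = \left(49 - 57\right)^{2} = \left(-8\right)^{2} = 64$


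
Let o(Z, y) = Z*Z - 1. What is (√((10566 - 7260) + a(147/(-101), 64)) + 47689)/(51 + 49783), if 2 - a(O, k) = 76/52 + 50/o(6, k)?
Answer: 47689/49834 + √27369615/4534894 ≈ 0.95811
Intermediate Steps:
o(Z, y) = -1 + Z² (o(Z, y) = Z² - 1 = -1 + Z²)
a(O, k) = -81/91 (a(O, k) = 2 - (76/52 + 50/(-1 + 6²)) = 2 - (76*(1/52) + 50/(-1 + 36)) = 2 - (19/13 + 50/35) = 2 - (19/13 + 50*(1/35)) = 2 - (19/13 + 10/7) = 2 - 1*263/91 = 2 - 263/91 = -81/91)
(√((10566 - 7260) + a(147/(-101), 64)) + 47689)/(51 + 49783) = (√((10566 - 7260) - 81/91) + 47689)/(51 + 49783) = (√(3306 - 81/91) + 47689)/49834 = (√(300765/91) + 47689)*(1/49834) = (√27369615/91 + 47689)*(1/49834) = (47689 + √27369615/91)*(1/49834) = 47689/49834 + √27369615/4534894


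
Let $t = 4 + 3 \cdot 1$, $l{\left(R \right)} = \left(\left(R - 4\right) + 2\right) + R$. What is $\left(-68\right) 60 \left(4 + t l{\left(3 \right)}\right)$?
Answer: $-130560$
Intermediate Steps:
$l{\left(R \right)} = -2 + 2 R$ ($l{\left(R \right)} = \left(\left(-4 + R\right) + 2\right) + R = \left(-2 + R\right) + R = -2 + 2 R$)
$t = 7$ ($t = 4 + 3 = 7$)
$\left(-68\right) 60 \left(4 + t l{\left(3 \right)}\right) = \left(-68\right) 60 \left(4 + 7 \left(-2 + 2 \cdot 3\right)\right) = - 4080 \left(4 + 7 \left(-2 + 6\right)\right) = - 4080 \left(4 + 7 \cdot 4\right) = - 4080 \left(4 + 28\right) = \left(-4080\right) 32 = -130560$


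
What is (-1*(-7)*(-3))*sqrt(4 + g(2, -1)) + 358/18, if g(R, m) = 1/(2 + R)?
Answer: 179/9 - 21*sqrt(17)/2 ≈ -23.404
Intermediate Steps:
(-1*(-7)*(-3))*sqrt(4 + g(2, -1)) + 358/18 = (-1*(-7)*(-3))*sqrt(4 + 1/(2 + 2)) + 358/18 = (7*(-3))*sqrt(4 + 1/4) + 358*(1/18) = -21*sqrt(4 + 1/4) + 179/9 = -21*sqrt(17)/2 + 179/9 = 179/9 - 21*sqrt(17)/2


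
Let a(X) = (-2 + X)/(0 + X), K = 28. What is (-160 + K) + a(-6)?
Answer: -392/3 ≈ -130.67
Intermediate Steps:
a(X) = (-2 + X)/X
(-160 + K) + a(-6) = (-160 + 28) + (-2 - 6)/(-6) = -132 - ⅙*(-8) = -132 + 4/3 = -392/3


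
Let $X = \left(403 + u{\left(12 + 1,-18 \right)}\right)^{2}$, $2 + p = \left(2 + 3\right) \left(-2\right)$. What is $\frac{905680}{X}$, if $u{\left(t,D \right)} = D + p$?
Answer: $\frac{905680}{139129} \approx 6.5096$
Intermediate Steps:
$p = -12$ ($p = -2 + \left(2 + 3\right) \left(-2\right) = -2 + 5 \left(-2\right) = -2 - 10 = -12$)
$u{\left(t,D \right)} = -12 + D$ ($u{\left(t,D \right)} = D - 12 = -12 + D$)
$X = 139129$ ($X = \left(403 - 30\right)^{2} = 373^{2} = 139129$)
$\frac{905680}{X} = \frac{905680}{139129}$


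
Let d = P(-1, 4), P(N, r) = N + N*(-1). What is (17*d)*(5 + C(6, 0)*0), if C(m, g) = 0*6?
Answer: 0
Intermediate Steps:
P(N, r) = 0 (P(N, r) = N - N = 0)
C(m, g) = 0
d = 0
(17*d)*(5 + C(6, 0)*0) = (17*0)*(5 + 0*0) = 0*(5 + 0) = 0*5 = 0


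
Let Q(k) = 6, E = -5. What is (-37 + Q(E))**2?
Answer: 961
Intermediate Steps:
(-37 + Q(E))**2 = (-37 + 6)**2 = (-31)**2 = 961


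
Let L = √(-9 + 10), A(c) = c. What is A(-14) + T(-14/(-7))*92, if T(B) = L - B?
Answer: -106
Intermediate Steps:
L = 1 (L = √1 = 1)
T(B) = 1 - B
A(-14) + T(-14/(-7))*92 = -14 + (1 - (-14)/(-7))*92 = -14 + (1 - (-14)*(-1)/7)*92 = -14 + (1 - 1*2)*92 = -14 + (1 - 2)*92 = -14 - 1*92 = -14 - 92 = -106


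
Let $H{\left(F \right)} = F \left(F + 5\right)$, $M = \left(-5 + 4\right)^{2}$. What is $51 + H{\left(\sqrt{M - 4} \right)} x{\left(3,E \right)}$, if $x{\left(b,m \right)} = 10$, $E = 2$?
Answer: $21 + 50 i \sqrt{3} \approx 21.0 + 86.603 i$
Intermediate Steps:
$M = 1$ ($M = \left(-1\right)^{2} = 1$)
$H{\left(F \right)} = F \left(5 + F\right)$
$51 + H{\left(\sqrt{M - 4} \right)} x{\left(3,E \right)} = 51 + \sqrt{1 - 4} \left(5 + \sqrt{1 - 4}\right) 10 = 51 + \sqrt{-3} \left(5 + \sqrt{-3}\right) 10 = 51 + i \sqrt{3} \left(5 + i \sqrt{3}\right) 10 = 51 + 10 i \sqrt{3} \left(5 + i \sqrt{3}\right)$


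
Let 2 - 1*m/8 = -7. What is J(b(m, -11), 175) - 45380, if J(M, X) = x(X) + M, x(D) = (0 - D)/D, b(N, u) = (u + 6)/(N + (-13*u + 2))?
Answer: -9847682/217 ≈ -45381.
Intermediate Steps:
m = 72 (m = 16 - 8*(-7) = 16 + 56 = 72)
b(N, u) = (6 + u)/(2 + N - 13*u) (b(N, u) = (6 + u)/(N + (2 - 13*u)) = (6 + u)/(2 + N - 13*u))
x(D) = -1 (x(D) = (-D)/D = -1)
J(M, X) = -1 + M
J(b(m, -11), 175) - 45380 = (-1 + (6 - 11)/(2 + 72 - 13*(-11))) - 45380 = (-1 - 5/(2 + 72 + 143)) - 45380 = (-1 - 5/217) - 45380 = -222/217 - 45380 = -9847682/217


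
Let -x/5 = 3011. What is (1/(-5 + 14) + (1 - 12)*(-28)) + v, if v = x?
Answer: -132722/9 ≈ -14747.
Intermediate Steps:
x = -15055 (x = -5*3011 = -15055)
v = -15055
(1/(-5 + 14) + (1 - 12)*(-28)) + v = (1/(-5 + 14) + (1 - 12)*(-28)) - 15055 = (1/9 - 11*(-28)) - 15055 = (1/9 + 308) - 15055 = 2773/9 - 15055 = -132722/9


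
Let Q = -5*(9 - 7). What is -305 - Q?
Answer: -295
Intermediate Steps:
Q = -10 (Q = -5*2 = -10)
-305 - Q = -305 - 1*(-10) = -305 + 10 = -295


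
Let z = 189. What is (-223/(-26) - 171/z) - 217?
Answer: -114293/546 ≈ -209.33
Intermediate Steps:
(-223/(-26) - 171/z) - 217 = (-223/(-26) - 171/189) - 217 = (-223*(-1/26) - 171*1/189) - 217 = (223/26 - 19/21) - 217 = 4189/546 - 217 = -114293/546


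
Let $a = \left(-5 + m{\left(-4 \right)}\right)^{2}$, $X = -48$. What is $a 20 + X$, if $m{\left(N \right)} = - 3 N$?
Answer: $932$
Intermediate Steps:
$a = 49$ ($a = \left(-5 - -12\right)^{2} = \left(-5 + 12\right)^{2} = 7^{2} = 49$)
$a 20 + X = 49 \cdot 20 - 48 = 980 - 48 = 932$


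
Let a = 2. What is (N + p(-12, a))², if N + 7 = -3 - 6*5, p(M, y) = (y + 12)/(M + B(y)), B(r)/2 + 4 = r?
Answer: 106929/64 ≈ 1670.8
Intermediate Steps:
B(r) = -8 + 2*r
p(M, y) = (12 + y)/(-8 + M + 2*y) (p(M, y) = (y + 12)/(M + (-8 + 2*y)) = (12 + y)/(-8 + M + 2*y))
N = -40 (N = -7 + (-3 - 6*5) = -7 + (-3 - 30) = -7 - 33 = -40)
(N + p(-12, a))² = (-40 + (12 + 2)/(-8 - 12 + 2*2))² = (-40 + 14/(-8 - 12 + 4))² = (-40 + 14/(-16))² = (-40 - 1/16*14)² = (-40 - 7/8)² = (-327/8)² = 106929/64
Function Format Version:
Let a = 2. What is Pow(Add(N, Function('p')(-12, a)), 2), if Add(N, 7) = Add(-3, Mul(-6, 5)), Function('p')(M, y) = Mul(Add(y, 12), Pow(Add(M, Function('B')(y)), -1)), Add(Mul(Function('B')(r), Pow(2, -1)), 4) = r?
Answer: Rational(106929, 64) ≈ 1670.8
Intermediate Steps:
Function('B')(r) = Add(-8, Mul(2, r))
Function('p')(M, y) = Mul(Pow(Add(-8, M, Mul(2, y)), -1), Add(12, y)) (Function('p')(M, y) = Mul(Add(y, 12), Pow(Add(M, Add(-8, Mul(2, y))), -1)) = Mul(Add(12, y), Pow(Add(-8, M, Mul(2, y)), -1)) = Mul(Pow(Add(-8, M, Mul(2, y)), -1), Add(12, y)))
N = -40 (N = Add(-7, Add(-3, Mul(-6, 5))) = Add(-7, Add(-3, -30)) = Add(-7, -33) = -40)
Pow(Add(N, Function('p')(-12, a)), 2) = Pow(Add(-40, Mul(Pow(Add(-8, -12, Mul(2, 2)), -1), Add(12, 2))), 2) = Pow(Add(-40, Mul(Pow(Add(-8, -12, 4), -1), 14)), 2) = Pow(Add(-40, Mul(Pow(-16, -1), 14)), 2) = Pow(Add(-40, Mul(Rational(-1, 16), 14)), 2) = Pow(Add(-40, Rational(-7, 8)), 2) = Pow(Rational(-327, 8), 2) = Rational(106929, 64)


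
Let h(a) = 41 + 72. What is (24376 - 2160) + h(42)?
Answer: 22329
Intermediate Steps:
h(a) = 113
(24376 - 2160) + h(42) = (24376 - 2160) + 113 = 22216 + 113 = 22329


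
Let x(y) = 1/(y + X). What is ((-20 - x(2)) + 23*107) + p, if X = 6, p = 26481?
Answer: 231375/8 ≈ 28922.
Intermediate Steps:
x(y) = 1/(6 + y) (x(y) = 1/(y + 6) = 1/(6 + y))
((-20 - x(2)) + 23*107) + p = ((-20 - 1/(6 + 2)) + 23*107) + 26481 = ((-20 - 1/8) + 2461) + 26481 = ((-20 - 1*⅛) + 2461) + 26481 = ((-20 - ⅛) + 2461) + 26481 = (-161/8 + 2461) + 26481 = 19527/8 + 26481 = 231375/8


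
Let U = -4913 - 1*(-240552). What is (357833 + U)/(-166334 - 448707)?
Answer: -593472/615041 ≈ -0.96493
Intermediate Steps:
U = 235639 (U = -4913 + 240552 = 235639)
(357833 + U)/(-166334 - 448707) = (357833 + 235639)/(-166334 - 448707) = 593472/(-615041) = 593472*(-1/615041) = -593472/615041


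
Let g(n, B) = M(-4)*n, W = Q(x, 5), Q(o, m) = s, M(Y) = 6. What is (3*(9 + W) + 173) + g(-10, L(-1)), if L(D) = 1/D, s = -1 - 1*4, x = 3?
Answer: 125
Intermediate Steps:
s = -5 (s = -1 - 4 = -5)
Q(o, m) = -5
W = -5
g(n, B) = 6*n
(3*(9 + W) + 173) + g(-10, L(-1)) = (3*(9 - 5) + 173) + 6*(-10) = (3*4 + 173) - 60 = (12 + 173) - 60 = 185 - 60 = 125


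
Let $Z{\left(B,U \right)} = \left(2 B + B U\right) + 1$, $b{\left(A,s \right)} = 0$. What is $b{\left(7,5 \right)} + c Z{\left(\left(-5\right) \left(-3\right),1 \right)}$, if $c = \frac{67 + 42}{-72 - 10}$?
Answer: $- \frac{2507}{41} \approx -61.146$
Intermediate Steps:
$c = - \frac{109}{82}$ ($c = \frac{109}{-82} = 109 \left(- \frac{1}{82}\right) = - \frac{109}{82} \approx -1.3293$)
$Z{\left(B,U \right)} = 1 + 2 B + B U$
$b{\left(7,5 \right)} + c Z{\left(\left(-5\right) \left(-3\right),1 \right)} = 0 - \frac{109 \left(1 + 2 \left(\left(-5\right) \left(-3\right)\right) + \left(-5\right) \left(-3\right) 1\right)}{82} = 0 - \frac{109 \left(1 + 2 \cdot 15 + 15 \cdot 1\right)}{82} = 0 - \frac{109 \left(1 + 30 + 15\right)}{82} = 0 - \frac{2507}{41} = - \frac{2507}{41}$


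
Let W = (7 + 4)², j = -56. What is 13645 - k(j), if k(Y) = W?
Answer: 13524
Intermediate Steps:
W = 121 (W = 11² = 121)
k(Y) = 121
13645 - k(j) = 13645 - 1*121 = 13645 - 121 = 13524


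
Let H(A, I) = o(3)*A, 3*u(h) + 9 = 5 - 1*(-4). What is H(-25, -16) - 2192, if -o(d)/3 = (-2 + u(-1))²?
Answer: -1892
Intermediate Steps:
u(h) = 0 (u(h) = -3 + (5 - 1*(-4))/3 = -3 + (5 + 4)/3 = -3 + (⅓)*9 = -3 + 3 = 0)
o(d) = -12 (o(d) = -3*(-2 + 0)² = -3*(-2)² = -3*4 = -12)
H(A, I) = -12*A
H(-25, -16) - 2192 = -12*(-25) - 2192 = 300 - 2192 = -1892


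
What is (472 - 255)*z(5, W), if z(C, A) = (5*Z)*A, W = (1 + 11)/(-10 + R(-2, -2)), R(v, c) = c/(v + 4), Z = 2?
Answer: -26040/11 ≈ -2367.3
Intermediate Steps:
R(v, c) = c/(4 + v)
W = -12/11 (W = (1 + 11)/(-10 - 2/(4 - 2)) = 12/(-10 - 2/2) = 12/(-10 - 2*½) = 12/(-10 - 1) = 12/(-11) = 12*(-1/11) = -12/11 ≈ -1.0909)
z(C, A) = 10*A (z(C, A) = (5*2)*A = 10*A)
(472 - 255)*z(5, W) = (472 - 255)*(10*(-12/11)) = 217*(-120/11) = -26040/11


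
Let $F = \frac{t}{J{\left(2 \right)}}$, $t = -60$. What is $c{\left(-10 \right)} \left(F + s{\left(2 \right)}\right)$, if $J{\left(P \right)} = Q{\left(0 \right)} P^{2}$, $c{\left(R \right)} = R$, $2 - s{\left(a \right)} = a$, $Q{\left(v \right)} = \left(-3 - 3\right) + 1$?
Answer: $-30$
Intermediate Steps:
$Q{\left(v \right)} = -5$ ($Q{\left(v \right)} = -6 + 1 = -5$)
$s{\left(a \right)} = 2 - a$
$J{\left(P \right)} = - 5 P^{2}$
$F = 3$ ($F = - \frac{60}{\left(-5\right) 2^{2}} = - \frac{60}{\left(-5\right) 4} = - \frac{60}{-20} = \left(-60\right) \left(- \frac{1}{20}\right) = 3$)
$c{\left(-10 \right)} \left(F + s{\left(2 \right)}\right) = - 10 \left(3 + \left(2 - 2\right)\right) = - 10 \left(3 + 0\right) = \left(-10\right) 3 = -30$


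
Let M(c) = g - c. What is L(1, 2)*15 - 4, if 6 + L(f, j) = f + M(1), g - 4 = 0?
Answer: -34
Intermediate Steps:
g = 4 (g = 4 + 0 = 4)
M(c) = 4 - c
L(f, j) = -3 + f (L(f, j) = -6 + (f + (4 - 1*1)) = -6 + (f + (4 - 1)) = -6 + (f + 3) = -6 + (3 + f) = -3 + f)
L(1, 2)*15 - 4 = (-3 + 1)*15 - 4 = -2*15 - 4 = -30 - 4 = -34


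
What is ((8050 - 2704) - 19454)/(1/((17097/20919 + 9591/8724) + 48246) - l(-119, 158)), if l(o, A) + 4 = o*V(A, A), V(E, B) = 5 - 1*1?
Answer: -3450627606207299/117401568081811 ≈ -29.392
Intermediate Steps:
V(E, B) = 4 (V(E, B) = 5 - 1 = 4)
l(o, A) = -4 + 4*o (l(o, A) = -4 + o*4 = -4 + 4*o)
((8050 - 2704) - 19454)/(1/((17097/20919 + 9591/8724) + 48246) - l(-119, 158)) = ((8050 - 2704) - 19454)/(1/((17097/20919 + 9591/8724) + 48246) - (-4 + 4*(-119))) = (5346 - 19454)/(1/((17097*(1/20919) + 9591*(1/8724)) + 48246) - (-4 - 476)) = -14108/(1/((5699/6973 + 3197/2908) + 48246) - 1*(-480)) = -14108/(1/(38865373/20277484 + 48246) + 480) = -14108/(1/(978346358437/20277484) + 480) = -14108/(20277484/978346358437 + 480) = -14108/469606272327244/978346358437 = -14108*978346358437/469606272327244 = -3450627606207299/117401568081811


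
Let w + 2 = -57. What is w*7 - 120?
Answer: -533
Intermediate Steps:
w = -59 (w = -2 - 57 = -59)
w*7 - 120 = -59*7 - 120 = -413 - 120 = -533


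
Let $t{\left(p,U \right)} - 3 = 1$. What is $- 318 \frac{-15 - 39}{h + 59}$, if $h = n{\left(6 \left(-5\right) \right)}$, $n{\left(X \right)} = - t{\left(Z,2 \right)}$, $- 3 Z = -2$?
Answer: $\frac{17172}{55} \approx 312.22$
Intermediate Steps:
$Z = \frac{2}{3}$ ($Z = \left(- \frac{1}{3}\right) \left(-2\right) = \frac{2}{3} \approx 0.66667$)
$t{\left(p,U \right)} = 4$ ($t{\left(p,U \right)} = 3 + 1 = 4$)
$n{\left(X \right)} = -4$ ($n{\left(X \right)} = \left(-1\right) 4 = -4$)
$h = -4$
$- 318 \frac{-15 - 39}{h + 59} = - 318 \frac{-15 - 39}{-4 + 59} = - 318 \left(- \frac{54}{55}\right) = - 318 \left(\left(-54\right) \frac{1}{55}\right) = \left(-318\right) \left(- \frac{54}{55}\right) = \frac{17172}{55}$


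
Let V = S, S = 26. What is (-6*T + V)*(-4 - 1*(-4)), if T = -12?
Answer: 0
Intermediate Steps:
V = 26
(-6*T + V)*(-4 - 1*(-4)) = (-6*(-12) + 26)*(-4 - 1*(-4)) = (72 + 26)*(-4 + 4) = 98*0 = 0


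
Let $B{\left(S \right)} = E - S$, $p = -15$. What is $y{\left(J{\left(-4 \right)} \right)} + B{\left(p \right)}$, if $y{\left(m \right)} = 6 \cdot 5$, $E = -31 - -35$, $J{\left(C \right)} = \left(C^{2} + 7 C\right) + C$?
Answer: $49$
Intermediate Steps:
$J{\left(C \right)} = C^{2} + 8 C$
$E = 4$ ($E = -31 + 35 = 4$)
$y{\left(m \right)} = 30$
$B{\left(S \right)} = 4 - S$
$y{\left(J{\left(-4 \right)} \right)} + B{\left(p \right)} = 30 + \left(4 - -15\right) = 30 + \left(4 + 15\right) = 30 + 19 = 49$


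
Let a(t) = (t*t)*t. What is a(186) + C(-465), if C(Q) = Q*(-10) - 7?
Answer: 6439499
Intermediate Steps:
a(t) = t³ (a(t) = t²*t = t³)
C(Q) = -7 - 10*Q (C(Q) = -10*Q - 7 = -7 - 10*Q)
a(186) + C(-465) = 186³ + (-7 - 10*(-465)) = 6434856 + (-7 + 4650) = 6434856 + 4643 = 6439499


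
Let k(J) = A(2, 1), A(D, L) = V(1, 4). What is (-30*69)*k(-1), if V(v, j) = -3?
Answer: 6210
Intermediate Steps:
A(D, L) = -3
k(J) = -3
(-30*69)*k(-1) = -30*69*(-3) = -2070*(-3) = 6210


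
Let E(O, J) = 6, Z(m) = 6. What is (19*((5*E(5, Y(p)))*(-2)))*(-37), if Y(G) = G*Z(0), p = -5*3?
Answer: 42180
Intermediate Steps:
p = -15
Y(G) = 6*G (Y(G) = G*6 = 6*G)
(19*((5*E(5, Y(p)))*(-2)))*(-37) = (19*((5*6)*(-2)))*(-37) = (19*(30*(-2)))*(-37) = (19*(-60))*(-37) = -1140*(-37) = 42180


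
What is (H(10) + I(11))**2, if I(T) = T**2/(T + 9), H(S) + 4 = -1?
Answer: 441/400 ≈ 1.1025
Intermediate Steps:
H(S) = -5 (H(S) = -4 - 1 = -5)
I(T) = T**2/(9 + T)
(H(10) + I(11))**2 = (-5 + 11**2/(9 + 11))**2 = (-5 + 121/20)**2 = (21/20)**2 = 441/400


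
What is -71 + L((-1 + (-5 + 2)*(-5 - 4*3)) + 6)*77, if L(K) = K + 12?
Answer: 5165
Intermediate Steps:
L(K) = 12 + K
-71 + L((-1 + (-5 + 2)*(-5 - 4*3)) + 6)*77 = -71 + (12 + ((-1 + (-5 + 2)*(-5 - 4*3)) + 6))*77 = -71 + (12 + ((-1 - 3*(-5 - 12)) + 6))*77 = -71 + (12 + ((-1 - 3*(-17)) + 6))*77 = -71 + (12 + ((-1 + 51) + 6))*77 = -71 + (12 + (50 + 6))*77 = -71 + (12 + 56)*77 = -71 + 68*77 = -71 + 5236 = 5165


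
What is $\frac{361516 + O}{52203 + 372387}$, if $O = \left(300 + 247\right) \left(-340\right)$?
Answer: $\frac{29256}{70765} \approx 0.41342$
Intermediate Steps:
$O = -185980$ ($O = 547 \left(-340\right) = -185980$)
$\frac{361516 + O}{52203 + 372387} = \frac{361516 - 185980}{52203 + 372387} = \frac{175536}{424590} = 175536 \cdot \frac{1}{424590} = \frac{29256}{70765}$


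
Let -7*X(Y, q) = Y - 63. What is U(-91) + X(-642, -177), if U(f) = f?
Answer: 68/7 ≈ 9.7143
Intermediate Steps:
X(Y, q) = 9 - Y/7 (X(Y, q) = -(Y - 63)/7 = -(-63 + Y)/7 = 9 - Y/7)
U(-91) + X(-642, -177) = -91 + (9 - ⅐*(-642)) = -91 + (9 + 642/7) = -91 + 705/7 = 68/7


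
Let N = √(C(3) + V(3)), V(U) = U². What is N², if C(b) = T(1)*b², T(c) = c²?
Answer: 18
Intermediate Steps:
C(b) = b² (C(b) = 1²*b² = 1*b² = b²)
N = 3*√2 (N = √(3² + 3²) = √(9 + 9) = √18 = 3*√2 ≈ 4.2426)
N² = (3*√2)² = 18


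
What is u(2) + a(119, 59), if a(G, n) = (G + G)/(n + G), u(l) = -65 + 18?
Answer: -4064/89 ≈ -45.663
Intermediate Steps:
u(l) = -47
a(G, n) = 2*G/(G + n) (a(G, n) = (2*G)/(G + n) = 2*G/(G + n))
u(2) + a(119, 59) = -47 + 2*119/(119 + 59) = -47 + 2*119/178 = -47 + 2*119*(1/178) = -47 + 119/89 = -4064/89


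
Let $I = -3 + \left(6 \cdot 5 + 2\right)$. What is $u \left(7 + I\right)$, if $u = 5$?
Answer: $180$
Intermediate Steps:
$I = 29$ ($I = -3 + \left(30 + 2\right) = -3 + 32 = 29$)
$u \left(7 + I\right) = 5 \left(7 + 29\right) = 5 \cdot 36 = 180$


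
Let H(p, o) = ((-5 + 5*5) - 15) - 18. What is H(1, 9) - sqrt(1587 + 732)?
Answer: -13 - sqrt(2319) ≈ -61.156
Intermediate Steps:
H(p, o) = -13 (H(p, o) = ((-5 + 25) - 15) - 18 = (20 - 15) - 18 = 5 - 18 = -13)
H(1, 9) - sqrt(1587 + 732) = -13 - sqrt(1587 + 732) = -13 - sqrt(2319)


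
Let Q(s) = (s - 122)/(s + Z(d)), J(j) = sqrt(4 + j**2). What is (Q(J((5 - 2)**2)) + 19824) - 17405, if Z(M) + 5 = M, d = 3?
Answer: 65260/27 - 40*sqrt(85)/27 ≈ 2403.4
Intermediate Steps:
Z(M) = -5 + M
Q(s) = (-122 + s)/(-2 + s) (Q(s) = (s - 122)/(s + (-5 + 3)) = (-122 + s)/(s - 2) = (-122 + s)/(-2 + s))
(Q(J((5 - 2)**2)) + 19824) - 17405 = ((-122 + sqrt(4 + ((5 - 2)**2)**2))/(-2 + sqrt(4 + ((5 - 2)**2)**2)) + 19824) - 17405 = ((-122 + sqrt(4 + (3**2)**2))/(-2 + sqrt(4 + (3**2)**2)) + 19824) - 17405 = ((-122 + sqrt(4 + 9**2))/(-2 + sqrt(4 + 9**2)) + 19824) - 17405 = ((-122 + sqrt(4 + 81))/(-2 + sqrt(4 + 81)) + 19824) - 17405 = ((-122 + sqrt(85))/(-2 + sqrt(85)) + 19824) - 17405 = (19824 + (-122 + sqrt(85))/(-2 + sqrt(85))) - 17405 = 2419 + (-122 + sqrt(85))/(-2 + sqrt(85))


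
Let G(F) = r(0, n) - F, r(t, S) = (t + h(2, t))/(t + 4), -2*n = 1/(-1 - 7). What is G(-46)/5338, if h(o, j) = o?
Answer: 93/10676 ≈ 0.0087111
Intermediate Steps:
n = 1/16 (n = -1/(2*(-1 - 7)) = -1/2/(-8) = -1/2*(-1/8) = 1/16 ≈ 0.062500)
r(t, S) = (2 + t)/(4 + t) (r(t, S) = (t + 2)/(t + 4) = (2 + t)/(4 + t))
G(F) = 1/2 - F (G(F) = (2 + 0)/(4 + 0) - F = 2/4 - F = (1/4)*2 - F = 1/2 - F)
G(-46)/5338 = (1/2 - 1*(-46))/5338 = (1/2 + 46)*(1/5338) = (93/2)*(1/5338) = 93/10676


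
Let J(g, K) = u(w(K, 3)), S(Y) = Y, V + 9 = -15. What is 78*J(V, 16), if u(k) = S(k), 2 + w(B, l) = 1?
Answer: -78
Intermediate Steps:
V = -24 (V = -9 - 15 = -24)
w(B, l) = -1 (w(B, l) = -2 + 1 = -1)
u(k) = k
J(g, K) = -1
78*J(V, 16) = 78*(-1) = -78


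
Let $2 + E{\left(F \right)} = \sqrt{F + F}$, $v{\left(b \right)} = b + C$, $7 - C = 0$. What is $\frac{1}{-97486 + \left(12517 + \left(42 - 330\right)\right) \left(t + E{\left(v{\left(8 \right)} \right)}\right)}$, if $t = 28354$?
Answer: $\frac{173309561}{60072405624798827} - \frac{12229 \sqrt{30}}{120144811249597654} \approx 2.8845 \cdot 10^{-9}$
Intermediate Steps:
$C = 7$ ($C = 7 - 0 = 7 + 0 = 7$)
$v{\left(b \right)} = 7 + b$ ($v{\left(b \right)} = b + 7 = 7 + b$)
$E{\left(F \right)} = -2 + \sqrt{2} \sqrt{F}$ ($E{\left(F \right)} = -2 + \sqrt{F + F} = -2 + \sqrt{2 F} = -2 + \sqrt{2} \sqrt{F}$)
$\frac{1}{-97486 + \left(12517 + \left(42 - 330\right)\right) \left(t + E{\left(v{\left(8 \right)} \right)}\right)} = \frac{1}{-97486 + \left(12517 + \left(42 - 330\right)\right) \left(28354 - \left(2 - \sqrt{2} \sqrt{7 + 8}\right)\right)} = \frac{1}{-97486 + \left(12517 + \left(42 - 330\right)\right) \left(28354 - \left(2 - \sqrt{2} \sqrt{15}\right)\right)} = \frac{1}{-97486 + \left(12517 - 288\right) \left(28354 - \left(2 - \sqrt{30}\right)\right)} = \frac{1}{-97486 + 12229 \left(28352 + \sqrt{30}\right)} = \frac{1}{-97486 + \left(346716608 + 12229 \sqrt{30}\right)} = \frac{1}{346619122 + 12229 \sqrt{30}}$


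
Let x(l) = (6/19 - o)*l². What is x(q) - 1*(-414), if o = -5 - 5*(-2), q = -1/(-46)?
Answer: 16644367/40204 ≈ 414.00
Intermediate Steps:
q = 1/46 (q = -1*(-1/46) = 1/46 ≈ 0.021739)
o = 5 (o = -5 + 10 = 5)
x(l) = -89*l²/19 (x(l) = (6/19 - 1*5)*l² = (6*(1/19) - 5)*l² = (6/19 - 5)*l² = -89*l²/19)
x(q) - 1*(-414) = -89*(1/46)²/19 - 1*(-414) = -89/19*1/2116 + 414 = -89/40204 + 414 = 16644367/40204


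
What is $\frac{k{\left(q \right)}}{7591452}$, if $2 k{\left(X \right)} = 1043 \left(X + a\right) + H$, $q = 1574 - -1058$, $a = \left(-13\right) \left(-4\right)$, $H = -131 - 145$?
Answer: $\frac{349892}{1897863} \approx 0.18436$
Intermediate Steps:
$H = -276$ ($H = -131 - 145 = -276$)
$a = 52$
$q = 2632$ ($q = 1574 + 1058 = 2632$)
$k{\left(X \right)} = 26980 + \frac{1043 X}{2}$ ($k{\left(X \right)} = \frac{1043 \left(X + 52\right) - 276}{2} = \frac{1043 \left(52 + X\right) - 276}{2} = \frac{\left(54236 + 1043 X\right) - 276}{2} = \frac{53960 + 1043 X}{2} = 26980 + \frac{1043 X}{2}$)
$\frac{k{\left(q \right)}}{7591452} = \frac{26980 + \frac{1043}{2} \cdot 2632}{7591452} = \left(26980 + 1372588\right) \frac{1}{7591452} = 1399568 \cdot \frac{1}{7591452} = \frac{349892}{1897863}$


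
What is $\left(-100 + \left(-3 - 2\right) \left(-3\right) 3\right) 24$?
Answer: $-1320$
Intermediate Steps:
$\left(-100 + \left(-3 - 2\right) \left(-3\right) 3\right) 24 = \left(-100 + \left(-5\right) \left(-3\right) 3\right) 24 = \left(-100 + 15 \cdot 3\right) 24 = \left(-100 + 45\right) 24 = \left(-55\right) 24 = -1320$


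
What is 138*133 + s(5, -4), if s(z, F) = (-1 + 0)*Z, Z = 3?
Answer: 18351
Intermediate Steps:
s(z, F) = -3 (s(z, F) = (-1 + 0)*3 = -1*3 = -3)
138*133 + s(5, -4) = 138*133 - 3 = 18354 - 3 = 18351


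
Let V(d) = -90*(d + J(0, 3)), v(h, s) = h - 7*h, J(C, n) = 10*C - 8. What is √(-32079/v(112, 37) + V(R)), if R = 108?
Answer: I*√28074298/56 ≈ 94.616*I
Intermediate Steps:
J(C, n) = -8 + 10*C
v(h, s) = -6*h
V(d) = 720 - 90*d (V(d) = -90*(d + (-8 + 10*0)) = -90*(d + (-8 + 0)) = -90*(d - 8) = -90*(-8 + d) = 720 - 90*d)
√(-32079/v(112, 37) + V(R)) = √(-32079/((-6*112)) + (720 - 90*108)) = √(-32079/(-672) + (720 - 9720)) = √(-32079*(-1/672) - 9000) = √(10693/224 - 9000) = √(-2005307/224) = I*√28074298/56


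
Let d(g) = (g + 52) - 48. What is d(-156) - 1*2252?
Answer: -2404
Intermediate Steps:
d(g) = 4 + g (d(g) = (52 + g) - 48 = 4 + g)
d(-156) - 1*2252 = (4 - 156) - 1*2252 = -152 - 2252 = -2404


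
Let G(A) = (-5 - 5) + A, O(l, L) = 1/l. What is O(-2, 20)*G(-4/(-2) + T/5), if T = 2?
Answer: 19/5 ≈ 3.8000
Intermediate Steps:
G(A) = -10 + A
O(-2, 20)*G(-4/(-2) + T/5) = (-10 + (-4/(-2) + 2/5))/(-2) = -(-10 + (-4*(-1/2) + 2*(1/5)))/2 = -(-10 + (2 + 2/5))/2 = -(-10 + 12/5)/2 = -1/2*(-38/5) = 19/5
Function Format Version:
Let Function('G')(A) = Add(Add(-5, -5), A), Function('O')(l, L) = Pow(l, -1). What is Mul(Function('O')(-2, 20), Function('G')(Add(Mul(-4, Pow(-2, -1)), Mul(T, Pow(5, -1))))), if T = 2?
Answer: Rational(19, 5) ≈ 3.8000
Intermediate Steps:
Function('G')(A) = Add(-10, A)
Mul(Function('O')(-2, 20), Function('G')(Add(Mul(-4, Pow(-2, -1)), Mul(T, Pow(5, -1))))) = Mul(Pow(-2, -1), Add(-10, Add(Mul(-4, Pow(-2, -1)), Mul(2, Pow(5, -1))))) = Mul(Rational(-1, 2), Add(-10, Add(Mul(-4, Rational(-1, 2)), Mul(2, Rational(1, 5))))) = Mul(Rational(-1, 2), Add(-10, Add(2, Rational(2, 5)))) = Mul(Rational(-1, 2), Add(-10, Rational(12, 5))) = Mul(Rational(-1, 2), Rational(-38, 5)) = Rational(19, 5)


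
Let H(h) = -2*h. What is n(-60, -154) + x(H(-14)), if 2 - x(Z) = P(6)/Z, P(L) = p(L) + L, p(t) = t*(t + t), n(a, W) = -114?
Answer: -1607/14 ≈ -114.79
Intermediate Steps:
p(t) = 2*t² (p(t) = t*(2*t) = 2*t²)
P(L) = L + 2*L² (P(L) = 2*L² + L = L + 2*L²)
x(Z) = 2 - 78/Z (x(Z) = 2 - 6*(1 + 2*6)/Z = 2 - 6*(1 + 12)/Z = 2 - 6*13/Z = 2 - 78/Z)
n(-60, -154) + x(H(-14)) = -114 + (2 - 78/((-2*(-14)))) = -114 + (2 - 78/28) = -114 + (2 - 78*1/28) = -114 + (2 - 39/14) = -114 - 11/14 = -1607/14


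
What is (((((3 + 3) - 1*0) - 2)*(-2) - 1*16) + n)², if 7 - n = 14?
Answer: 961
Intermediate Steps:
n = -7 (n = 7 - 1*14 = 7 - 14 = -7)
(((((3 + 3) - 1*0) - 2)*(-2) - 1*16) + n)² = (((((3 + 3) - 1*0) - 2)*(-2) - 1*16) - 7)² = ((((6 + 0) - 2)*(-2) - 16) - 7)² = (((6 - 2)*(-2) - 16) - 7)² = ((4*(-2) - 16) - 7)² = ((-8 - 16) - 7)² = (-24 - 7)² = (-31)² = 961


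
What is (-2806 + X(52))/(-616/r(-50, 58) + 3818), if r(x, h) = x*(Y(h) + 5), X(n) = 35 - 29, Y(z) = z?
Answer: -315000/429547 ≈ -0.73333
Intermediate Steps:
X(n) = 6
r(x, h) = x*(5 + h) (r(x, h) = x*(h + 5) = x*(5 + h))
(-2806 + X(52))/(-616/r(-50, 58) + 3818) = (-2806 + 6)/(-616*(-1/(50*(5 + 58))) + 3818) = -2800/(-616/((-50*63)) + 3818) = -2800/(-616/(-3150) + 3818) = -2800/(-616*(-1/3150) + 3818) = -2800/(44/225 + 3818) = -2800/859094/225 = -2800*225/859094 = -315000/429547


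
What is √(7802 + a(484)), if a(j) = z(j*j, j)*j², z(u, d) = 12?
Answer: √2818874 ≈ 1678.9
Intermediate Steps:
a(j) = 12*j²
√(7802 + a(484)) = √(7802 + 12*484²) = √(7802 + 12*234256) = √(7802 + 2811072) = √2818874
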